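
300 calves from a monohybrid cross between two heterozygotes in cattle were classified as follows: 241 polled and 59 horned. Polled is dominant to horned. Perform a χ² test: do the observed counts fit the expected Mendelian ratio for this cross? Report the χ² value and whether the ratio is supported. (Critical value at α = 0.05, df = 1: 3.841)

For a monohybrid cross between heterozygotes with complete dominance, the expected phenotypic ratio is 3:1.
Under the 3:1 hypothesis (Σ ratio = 4, N = 300):
  polled: 300 × 3/4 = 225
  horned: 300 × 1/4 = 75
χ² = Σ (O − E)² / E
  polled: (241 − 225)² / 225 = 1.1378
  horned: (59 − 75)² / 75 = 3.4133
χ² = 1.1378 + 3.4133 = 4.5511 ≈ 4.551
Degrees of freedom = 2 − 1 = 1; critical value at α = 0.05 is 3.841.
Since 4.551 > 3.841, we reject the null hypothesis — the data do not fit the 3:1 ratio.

4.551; not consistent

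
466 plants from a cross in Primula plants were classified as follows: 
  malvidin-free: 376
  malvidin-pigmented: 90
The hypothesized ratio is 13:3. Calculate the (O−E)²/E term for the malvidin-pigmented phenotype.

The 13:3 ratio has 16 parts, so with N = 466 the expected counts are:
  malvidin-free: 466 × 13/16 = 378.625
  malvidin-pigmented: 466 × 3/16 = 87.375
Contribution of malvidin-pigmented: (90 − 87.375)² / 87.375 = 0.0789

0.079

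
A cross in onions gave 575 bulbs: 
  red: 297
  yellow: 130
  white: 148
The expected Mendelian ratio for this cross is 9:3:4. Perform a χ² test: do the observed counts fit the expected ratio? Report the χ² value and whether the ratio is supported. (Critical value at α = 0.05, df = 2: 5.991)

Total ratio parts = 16. Expected numbers out of 575:
  red: 575 × 9/16 = 323.4375
  yellow: 575 × 3/16 = 107.8125
  white: 575 × 4/16 = 143.75
χ² = Σ (O − E)² / E
  red: (297 − 323.4375)² / 323.4375 = 2.1610
  yellow: (130 − 107.8125)² / 107.8125 = 4.5661
  white: (148 − 143.75)² / 143.75 = 0.1257
χ² = 2.1610 + 4.5661 + 0.1257 = 6.8528 ≈ 6.853
Degrees of freedom = 3 − 1 = 2; critical value at α = 0.05 is 5.991.
Since 6.853 > 5.991, we reject the null hypothesis — the data do not fit the 9:3:4 ratio.

6.853; not consistent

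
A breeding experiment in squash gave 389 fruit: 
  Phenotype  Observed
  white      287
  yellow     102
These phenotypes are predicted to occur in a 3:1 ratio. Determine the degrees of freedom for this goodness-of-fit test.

1

A goodness-of-fit test with 2 phenotype classes has df = 2 − 1 = 1.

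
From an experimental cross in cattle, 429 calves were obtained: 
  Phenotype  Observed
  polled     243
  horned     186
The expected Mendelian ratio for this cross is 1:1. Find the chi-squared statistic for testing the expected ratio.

Under the 1:1 hypothesis (Σ ratio = 2, N = 429):
  polled: 429 × 1/2 = 214.5
  horned: 429 × 1/2 = 214.5
χ² = Σ (O − E)² / E
  polled: (243 − 214.5)² / 214.5 = 3.7867
  horned: (186 − 214.5)² / 214.5 = 3.7867
χ² = 3.7867 + 3.7867 = 7.5734 ≈ 7.573

7.573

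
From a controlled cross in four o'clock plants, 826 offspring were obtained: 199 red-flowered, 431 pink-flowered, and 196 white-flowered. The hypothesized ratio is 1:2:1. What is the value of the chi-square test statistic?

1.591

Expected counts for N = 826 under a 1:2:1 ratio (total parts = 4):
  red-flowered: 826 × 1/4 = 206.5
  pink-flowered: 826 × 2/4 = 413
  white-flowered: 826 × 1/4 = 206.5
χ² = Σ (O − E)² / E
  red-flowered: (199 − 206.5)² / 206.5 = 0.2724
  pink-flowered: (431 − 413)² / 413 = 0.7845
  white-flowered: (196 − 206.5)² / 206.5 = 0.5339
χ² = 0.2724 + 0.7845 + 0.5339 = 1.5908 ≈ 1.591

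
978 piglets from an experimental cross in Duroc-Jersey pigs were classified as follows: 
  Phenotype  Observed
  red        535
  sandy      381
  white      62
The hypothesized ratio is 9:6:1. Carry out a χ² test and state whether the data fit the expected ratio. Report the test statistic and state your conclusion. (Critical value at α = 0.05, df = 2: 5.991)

0.982; consistent

Expected counts for N = 978 under a 9:6:1 ratio (total parts = 16):
  red: 978 × 9/16 = 550.125
  sandy: 978 × 6/16 = 366.75
  white: 978 × 1/16 = 61.125
χ² = Σ (O − E)² / E
  red: (535 − 550.125)² / 550.125 = 0.4158
  sandy: (381 − 366.75)² / 366.75 = 0.5537
  white: (62 − 61.125)² / 61.125 = 0.0125
χ² = 0.4158 + 0.5537 + 0.0125 = 0.982
Degrees of freedom = 3 − 1 = 2; critical value at α = 0.05 is 5.991.
Since 0.982 < 5.991, we fail to reject the null hypothesis — the data are consistent with the 9:6:1 ratio.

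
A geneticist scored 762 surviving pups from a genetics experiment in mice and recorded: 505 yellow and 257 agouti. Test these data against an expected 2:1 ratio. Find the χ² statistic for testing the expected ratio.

Total ratio parts = 3. Expected numbers out of 762:
  yellow: 762 × 2/3 = 508
  agouti: 762 × 1/3 = 254
χ² = Σ (O − E)² / E
  yellow: (505 − 508)² / 508 = 0.0177
  agouti: (257 − 254)² / 254 = 0.0354
χ² = 0.0177 + 0.0354 = 0.0531 ≈ 0.053

0.053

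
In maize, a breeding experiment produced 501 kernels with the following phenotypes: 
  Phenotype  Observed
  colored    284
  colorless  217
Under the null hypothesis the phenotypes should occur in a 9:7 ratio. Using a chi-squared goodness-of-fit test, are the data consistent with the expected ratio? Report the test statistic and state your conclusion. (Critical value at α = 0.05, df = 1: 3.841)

Expected counts for N = 501 under a 9:7 ratio (total parts = 16):
  colored: 501 × 9/16 = 281.8125
  colorless: 501 × 7/16 = 219.1875
χ² = Σ (O − E)² / E
  colored: (284 − 281.8125)² / 281.8125 = 0.0170
  colorless: (217 − 219.1875)² / 219.1875 = 0.0218
χ² = 0.0170 + 0.0218 = 0.0388 ≈ 0.039
Degrees of freedom = 2 − 1 = 1; critical value at α = 0.05 is 3.841.
Since 0.039 < 3.841, we fail to reject the null hypothesis — the data are consistent with the 9:7 ratio.

0.039; consistent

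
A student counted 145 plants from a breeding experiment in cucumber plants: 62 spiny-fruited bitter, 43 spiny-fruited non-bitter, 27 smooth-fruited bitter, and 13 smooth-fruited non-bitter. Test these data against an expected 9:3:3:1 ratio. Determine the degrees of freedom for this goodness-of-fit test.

A goodness-of-fit test with 4 phenotype classes has df = 4 − 1 = 3.

3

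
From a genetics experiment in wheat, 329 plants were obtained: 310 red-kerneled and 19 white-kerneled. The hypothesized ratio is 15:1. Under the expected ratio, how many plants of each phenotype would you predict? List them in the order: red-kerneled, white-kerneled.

Under the 15:1 hypothesis (Σ ratio = 16, N = 329):
  red-kerneled: 329 × 15/16 = 308.4375
  white-kerneled: 329 × 1/16 = 20.5625

308.4375, 20.5625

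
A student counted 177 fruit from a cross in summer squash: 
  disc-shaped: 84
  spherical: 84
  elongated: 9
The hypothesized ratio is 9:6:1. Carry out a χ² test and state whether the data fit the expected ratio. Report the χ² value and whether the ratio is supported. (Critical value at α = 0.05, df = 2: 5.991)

7.497; not consistent

The 9:6:1 ratio has 16 parts, so with N = 177 the expected counts are:
  disc-shaped: 177 × 9/16 = 99.5625
  spherical: 177 × 6/16 = 66.375
  elongated: 177 × 1/16 = 11.0625
χ² = Σ (O − E)² / E
  disc-shaped: (84 − 99.5625)² / 99.5625 = 2.4326
  spherical: (84 − 66.375)² / 66.375 = 4.6801
  elongated: (9 − 11.0625)² / 11.0625 = 0.3845
χ² = 2.4326 + 4.6801 + 0.3845 = 7.4972 ≈ 7.497
Degrees of freedom = 3 − 1 = 2; critical value at α = 0.05 is 5.991.
Since 7.497 > 5.991, we reject the null hypothesis — the data do not fit the 9:6:1 ratio.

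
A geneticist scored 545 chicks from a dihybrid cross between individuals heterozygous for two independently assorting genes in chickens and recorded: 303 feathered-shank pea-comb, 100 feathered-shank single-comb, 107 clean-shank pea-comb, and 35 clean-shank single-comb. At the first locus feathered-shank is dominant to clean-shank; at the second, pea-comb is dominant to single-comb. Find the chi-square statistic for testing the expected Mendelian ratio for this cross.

0.341

A dihybrid F₂ with independent assortment and complete dominance at both loci gives a 9:3:3:1 phenotypic ratio.
Under the 9:3:3:1 hypothesis (Σ ratio = 16, N = 545):
  feathered-shank pea-comb: 545 × 9/16 = 306.5625
  feathered-shank single-comb: 545 × 3/16 = 102.1875
  clean-shank pea-comb: 545 × 3/16 = 102.1875
  clean-shank single-comb: 545 × 1/16 = 34.0625
χ² = Σ (O − E)² / E
  feathered-shank pea-comb: (303 − 306.5625)² / 306.5625 = 0.0414
  feathered-shank single-comb: (100 − 102.1875)² / 102.1875 = 0.0468
  clean-shank pea-comb: (107 − 102.1875)² / 102.1875 = 0.2266
  clean-shank single-comb: (35 − 34.0625)² / 34.0625 = 0.0258
χ² = 0.0414 + 0.0468 + 0.2266 + 0.0258 = 0.3406 ≈ 0.341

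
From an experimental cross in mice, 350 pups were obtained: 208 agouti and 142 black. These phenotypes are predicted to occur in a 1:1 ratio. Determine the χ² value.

The 1:1 ratio has 2 parts, so with N = 350 the expected counts are:
  agouti: 350 × 1/2 = 175
  black: 350 × 1/2 = 175
χ² = Σ (O − E)² / E
  agouti: (208 − 175)² / 175 = 6.2229
  black: (142 − 175)² / 175 = 6.2229
χ² = 6.2229 + 6.2229 = 12.4458 ≈ 12.446

12.446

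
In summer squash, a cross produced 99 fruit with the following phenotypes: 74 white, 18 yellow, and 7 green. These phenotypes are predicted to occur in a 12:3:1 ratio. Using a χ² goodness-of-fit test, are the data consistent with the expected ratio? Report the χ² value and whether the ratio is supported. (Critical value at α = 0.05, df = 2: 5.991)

Total ratio parts = 16. Expected numbers out of 99:
  white: 99 × 12/16 = 74.25
  yellow: 99 × 3/16 = 18.5625
  green: 99 × 1/16 = 6.1875
χ² = Σ (O − E)² / E
  white: (74 − 74.25)² / 74.25 = 0.0008
  yellow: (18 − 18.5625)² / 18.5625 = 0.0170
  green: (7 − 6.1875)² / 6.1875 = 0.1067
χ² = 0.0008 + 0.0170 + 0.1067 = 0.1245 ≈ 0.125
Degrees of freedom = 3 − 1 = 2; critical value at α = 0.05 is 5.991.
Since 0.125 < 5.991, we fail to reject the null hypothesis — the data are consistent with the 12:3:1 ratio.

0.125; consistent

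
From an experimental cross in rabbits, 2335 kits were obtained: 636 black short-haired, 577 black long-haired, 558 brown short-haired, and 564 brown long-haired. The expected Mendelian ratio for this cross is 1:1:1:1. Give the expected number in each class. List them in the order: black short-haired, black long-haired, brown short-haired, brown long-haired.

Total ratio parts = 4. Expected numbers out of 2335:
  black short-haired: 2335 × 1/4 = 583.75
  black long-haired: 2335 × 1/4 = 583.75
  brown short-haired: 2335 × 1/4 = 583.75
  brown long-haired: 2335 × 1/4 = 583.75

583.75, 583.75, 583.75, 583.75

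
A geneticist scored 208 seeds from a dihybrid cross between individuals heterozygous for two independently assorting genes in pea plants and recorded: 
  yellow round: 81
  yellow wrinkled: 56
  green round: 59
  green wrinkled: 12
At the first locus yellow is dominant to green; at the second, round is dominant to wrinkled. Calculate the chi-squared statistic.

28.821

A dihybrid F₂ with independent assortment and complete dominance at both loci gives a 9:3:3:1 phenotypic ratio.
Under the 9:3:3:1 hypothesis (Σ ratio = 16, N = 208):
  yellow round: 208 × 9/16 = 117
  yellow wrinkled: 208 × 3/16 = 39
  green round: 208 × 3/16 = 39
  green wrinkled: 208 × 1/16 = 13
χ² = Σ (O − E)² / E
  yellow round: (81 − 117)² / 117 = 11.0769
  yellow wrinkled: (56 − 39)² / 39 = 7.4103
  green round: (59 − 39)² / 39 = 10.2564
  green wrinkled: (12 − 13)² / 13 = 0.0769
χ² = 11.0769 + 7.4103 + 10.2564 + 0.0769 = 28.8205 ≈ 28.821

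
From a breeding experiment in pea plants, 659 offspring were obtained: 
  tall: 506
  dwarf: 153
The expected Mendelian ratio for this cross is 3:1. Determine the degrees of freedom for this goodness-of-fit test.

1

A goodness-of-fit test with 2 phenotype classes has df = 2 − 1 = 1.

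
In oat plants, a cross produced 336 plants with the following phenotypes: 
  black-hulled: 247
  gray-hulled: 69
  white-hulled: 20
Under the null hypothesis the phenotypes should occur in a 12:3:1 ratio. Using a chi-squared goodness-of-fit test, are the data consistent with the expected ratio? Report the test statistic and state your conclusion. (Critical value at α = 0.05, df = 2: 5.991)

0.718; consistent

Under the 12:3:1 hypothesis (Σ ratio = 16, N = 336):
  black-hulled: 336 × 12/16 = 252
  gray-hulled: 336 × 3/16 = 63
  white-hulled: 336 × 1/16 = 21
χ² = Σ (O − E)² / E
  black-hulled: (247 − 252)² / 252 = 0.0992
  gray-hulled: (69 − 63)² / 63 = 0.5714
  white-hulled: (20 − 21)² / 21 = 0.0476
χ² = 0.0992 + 0.5714 + 0.0476 = 0.7182 ≈ 0.718
Degrees of freedom = 3 − 1 = 2; critical value at α = 0.05 is 5.991.
Since 0.718 < 5.991, we fail to reject the null hypothesis — the data are consistent with the 12:3:1 ratio.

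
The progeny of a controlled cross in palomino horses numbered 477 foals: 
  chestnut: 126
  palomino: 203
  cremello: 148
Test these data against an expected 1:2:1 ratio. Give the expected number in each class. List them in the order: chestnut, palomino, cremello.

119.25, 238.5, 119.25

Total ratio parts = 4. Expected numbers out of 477:
  chestnut: 477 × 1/4 = 119.25
  palomino: 477 × 2/4 = 238.5
  cremello: 477 × 1/4 = 119.25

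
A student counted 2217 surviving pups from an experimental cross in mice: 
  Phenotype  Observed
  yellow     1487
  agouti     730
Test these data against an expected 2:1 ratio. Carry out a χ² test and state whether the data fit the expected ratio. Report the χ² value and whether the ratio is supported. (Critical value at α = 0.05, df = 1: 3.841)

0.164; consistent

The 2:1 ratio has 3 parts, so with N = 2217 the expected counts are:
  yellow: 2217 × 2/3 = 1478
  agouti: 2217 × 1/3 = 739
χ² = Σ (O − E)² / E
  yellow: (1487 − 1478)² / 1478 = 0.0548
  agouti: (730 − 739)² / 739 = 0.1096
χ² = 0.0548 + 0.1096 = 0.1644 ≈ 0.164
Degrees of freedom = 2 − 1 = 1; critical value at α = 0.05 is 3.841.
Since 0.164 < 3.841, we fail to reject the null hypothesis — the data are consistent with the 2:1 ratio.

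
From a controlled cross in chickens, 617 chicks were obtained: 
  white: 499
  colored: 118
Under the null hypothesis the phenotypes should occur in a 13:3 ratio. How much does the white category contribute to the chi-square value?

0.011

Under the 13:3 hypothesis (Σ ratio = 16, N = 617):
  white: 617 × 13/16 = 501.3125
  colored: 617 × 3/16 = 115.6875
Contribution of white: (499 − 501.3125)² / 501.3125 = 0.0107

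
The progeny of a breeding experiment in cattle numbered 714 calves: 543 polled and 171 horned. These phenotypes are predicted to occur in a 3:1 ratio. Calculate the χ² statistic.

Total ratio parts = 4. Expected numbers out of 714:
  polled: 714 × 3/4 = 535.5
  horned: 714 × 1/4 = 178.5
χ² = Σ (O − E)² / E
  polled: (543 − 535.5)² / 535.5 = 0.1050
  horned: (171 − 178.5)² / 178.5 = 0.3151
χ² = 0.1050 + 0.3151 = 0.4201 ≈ 0.420

0.420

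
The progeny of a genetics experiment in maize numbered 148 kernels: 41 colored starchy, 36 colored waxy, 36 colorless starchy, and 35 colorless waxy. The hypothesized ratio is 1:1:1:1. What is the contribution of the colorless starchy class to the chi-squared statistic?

0.027

Total ratio parts = 4. Expected numbers out of 148:
  colored starchy: 148 × 1/4 = 37
  colored waxy: 148 × 1/4 = 37
  colorless starchy: 148 × 1/4 = 37
  colorless waxy: 148 × 1/4 = 37
Contribution of colorless starchy: (36 − 37)² / 37 = 0.0270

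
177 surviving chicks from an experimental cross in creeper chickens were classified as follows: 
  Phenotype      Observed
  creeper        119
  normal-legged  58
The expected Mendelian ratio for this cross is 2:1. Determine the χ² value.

0.025

The 2:1 ratio has 3 parts, so with N = 177 the expected counts are:
  creeper: 177 × 2/3 = 118
  normal-legged: 177 × 1/3 = 59
χ² = Σ (O − E)² / E
  creeper: (119 − 118)² / 118 = 0.0085
  normal-legged: (58 − 59)² / 59 = 0.0169
χ² = 0.0085 + 0.0169 = 0.0254 ≈ 0.025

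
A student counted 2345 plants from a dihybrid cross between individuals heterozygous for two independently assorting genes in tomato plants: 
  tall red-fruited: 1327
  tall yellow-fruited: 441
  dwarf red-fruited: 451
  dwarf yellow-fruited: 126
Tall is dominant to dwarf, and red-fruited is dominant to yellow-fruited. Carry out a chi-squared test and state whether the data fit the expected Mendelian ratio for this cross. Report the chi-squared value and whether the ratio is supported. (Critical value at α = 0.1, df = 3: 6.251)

A dihybrid F₂ with independent assortment and complete dominance at both loci gives a 9:3:3:1 phenotypic ratio.
Total ratio parts = 16. Expected numbers out of 2345:
  tall red-fruited: 2345 × 9/16 = 1319.0625
  tall yellow-fruited: 2345 × 3/16 = 439.6875
  dwarf red-fruited: 2345 × 3/16 = 439.6875
  dwarf yellow-fruited: 2345 × 1/16 = 146.5625
χ² = Σ (O − E)² / E
  tall red-fruited: (1327 − 1319.0625)² / 1319.0625 = 0.0478
  tall yellow-fruited: (441 − 439.6875)² / 439.6875 = 0.0039
  dwarf red-fruited: (451 − 439.6875)² / 439.6875 = 0.2911
  dwarf yellow-fruited: (126 − 146.5625)² / 146.5625 = 2.8849
χ² = 0.0478 + 0.0039 + 0.2911 + 2.8849 = 3.2277 ≈ 3.228
Degrees of freedom = 4 − 1 = 3; critical value at α = 0.1 is 6.251.
Since 3.228 < 6.251, we fail to reject the null hypothesis — the data are consistent with the 9:3:3:1 ratio.

3.228; consistent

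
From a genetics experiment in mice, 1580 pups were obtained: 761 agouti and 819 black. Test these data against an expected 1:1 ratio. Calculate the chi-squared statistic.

2.129

Expected counts for N = 1580 under a 1:1 ratio (total parts = 2):
  agouti: 1580 × 1/2 = 790
  black: 1580 × 1/2 = 790
χ² = Σ (O − E)² / E
  agouti: (761 − 790)² / 790 = 1.0646
  black: (819 − 790)² / 790 = 1.0646
χ² = 1.0646 + 1.0646 = 2.1292 ≈ 2.129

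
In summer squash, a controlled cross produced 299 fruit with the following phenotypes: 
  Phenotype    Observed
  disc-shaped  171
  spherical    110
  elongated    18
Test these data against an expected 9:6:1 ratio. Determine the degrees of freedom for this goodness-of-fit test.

A goodness-of-fit test with 3 phenotype classes has df = 3 − 1 = 2.

2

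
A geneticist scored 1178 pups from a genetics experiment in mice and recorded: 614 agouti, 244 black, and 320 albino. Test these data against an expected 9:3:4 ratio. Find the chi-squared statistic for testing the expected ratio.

Under the 9:3:4 hypothesis (Σ ratio = 16, N = 1178):
  agouti: 1178 × 9/16 = 662.625
  black: 1178 × 3/16 = 220.875
  albino: 1178 × 4/16 = 294.5
χ² = Σ (O − E)² / E
  agouti: (614 − 662.625)² / 662.625 = 3.5682
  black: (244 − 220.875)² / 220.875 = 2.4211
  albino: (320 − 294.5)² / 294.5 = 2.2080
χ² = 3.5682 + 2.4211 + 2.2080 = 8.1973 ≈ 8.197

8.197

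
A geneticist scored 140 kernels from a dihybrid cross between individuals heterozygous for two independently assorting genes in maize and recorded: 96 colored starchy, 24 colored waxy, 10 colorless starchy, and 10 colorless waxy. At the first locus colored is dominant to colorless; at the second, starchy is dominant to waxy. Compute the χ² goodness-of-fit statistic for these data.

14.210

A dihybrid F₂ with independent assortment and complete dominance at both loci gives a 9:3:3:1 phenotypic ratio.
Under the 9:3:3:1 hypothesis (Σ ratio = 16, N = 140):
  colored starchy: 140 × 9/16 = 78.75
  colored waxy: 140 × 3/16 = 26.25
  colorless starchy: 140 × 3/16 = 26.25
  colorless waxy: 140 × 1/16 = 8.75
χ² = Σ (O − E)² / E
  colored starchy: (96 − 78.75)² / 78.75 = 3.7786
  colored waxy: (24 − 26.25)² / 26.25 = 0.1929
  colorless starchy: (10 − 26.25)² / 26.25 = 10.0595
  colorless waxy: (10 − 8.75)² / 8.75 = 0.1786
χ² = 3.7786 + 0.1929 + 10.0595 + 0.1786 = 14.2096 ≈ 14.210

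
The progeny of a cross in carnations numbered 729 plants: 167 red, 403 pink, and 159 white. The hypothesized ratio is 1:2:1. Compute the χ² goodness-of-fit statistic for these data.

Under the 1:2:1 hypothesis (Σ ratio = 4, N = 729):
  red: 729 × 1/4 = 182.25
  pink: 729 × 2/4 = 364.5
  white: 729 × 1/4 = 182.25
χ² = Σ (O − E)² / E
  red: (167 − 182.25)² / 182.25 = 1.2761
  pink: (403 − 364.5)² / 364.5 = 4.0665
  white: (159 − 182.25)² / 182.25 = 2.9660
χ² = 1.2761 + 4.0665 + 2.9660 = 8.3086 ≈ 8.309

8.309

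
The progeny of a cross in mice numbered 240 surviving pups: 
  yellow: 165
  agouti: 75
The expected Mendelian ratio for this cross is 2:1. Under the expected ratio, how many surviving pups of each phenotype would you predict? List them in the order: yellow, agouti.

Expected counts for N = 240 under a 2:1 ratio (total parts = 3):
  yellow: 240 × 2/3 = 160
  agouti: 240 × 1/3 = 80

160, 80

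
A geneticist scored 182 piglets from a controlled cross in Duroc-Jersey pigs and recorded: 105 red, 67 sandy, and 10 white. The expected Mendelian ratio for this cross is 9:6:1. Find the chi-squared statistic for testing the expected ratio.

0.256

The 9:6:1 ratio has 16 parts, so with N = 182 the expected counts are:
  red: 182 × 9/16 = 102.375
  sandy: 182 × 6/16 = 68.25
  white: 182 × 1/16 = 11.375
χ² = Σ (O − E)² / E
  red: (105 − 102.375)² / 102.375 = 0.0673
  sandy: (67 − 68.25)² / 68.25 = 0.0229
  white: (10 − 11.375)² / 11.375 = 0.1662
χ² = 0.0673 + 0.0229 + 0.1662 = 0.2564 ≈ 0.256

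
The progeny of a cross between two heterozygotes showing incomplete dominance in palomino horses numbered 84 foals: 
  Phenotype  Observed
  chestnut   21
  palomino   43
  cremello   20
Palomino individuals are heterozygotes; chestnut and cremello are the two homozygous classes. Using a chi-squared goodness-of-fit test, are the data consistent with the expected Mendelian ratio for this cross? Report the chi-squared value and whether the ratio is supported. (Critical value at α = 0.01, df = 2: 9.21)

0.071; consistent

With incomplete dominance, a heterozygote × heterozygote cross gives a 1:2:1 phenotypic ratio.
Expected counts for N = 84 under a 1:2:1 ratio (total parts = 4):
  chestnut: 84 × 1/4 = 21
  palomino: 84 × 2/4 = 42
  cremello: 84 × 1/4 = 21
χ² = Σ (O − E)² / E
  chestnut: (21 − 21)² / 21 = 0.0000
  palomino: (43 − 42)² / 42 = 0.0238
  cremello: (20 − 21)² / 21 = 0.0476
χ² = 0.0000 + 0.0238 + 0.0476 = 0.0714 ≈ 0.071
Degrees of freedom = 3 − 1 = 2; critical value at α = 0.01 is 9.21.
Since 0.071 < 9.21, we fail to reject the null hypothesis — the data are consistent with the 1:2:1 ratio.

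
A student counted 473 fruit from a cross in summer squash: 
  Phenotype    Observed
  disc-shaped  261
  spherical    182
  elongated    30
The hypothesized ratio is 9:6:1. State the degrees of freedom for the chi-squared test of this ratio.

A goodness-of-fit test with 3 phenotype classes has df = 3 − 1 = 2.

2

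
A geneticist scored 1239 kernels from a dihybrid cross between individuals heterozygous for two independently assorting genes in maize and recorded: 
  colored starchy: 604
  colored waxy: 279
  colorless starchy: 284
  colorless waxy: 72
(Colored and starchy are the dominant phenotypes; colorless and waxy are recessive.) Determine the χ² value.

A dihybrid F₂ with independent assortment and complete dominance at both loci gives a 9:3:3:1 phenotypic ratio.
Total ratio parts = 16. Expected numbers out of 1239:
  colored starchy: 1239 × 9/16 = 696.9375
  colored waxy: 1239 × 3/16 = 232.3125
  colorless starchy: 1239 × 3/16 = 232.3125
  colorless waxy: 1239 × 1/16 = 77.4375
χ² = Σ (O − E)² / E
  colored starchy: (604 − 696.9375)² / 696.9375 = 12.3933
  colored waxy: (279 − 232.3125)² / 232.3125 = 9.3827
  colorless starchy: (284 − 232.3125)² / 232.3125 = 11.5000
  colorless waxy: (72 − 77.4375)² / 77.4375 = 0.3818
χ² = 12.3933 + 9.3827 + 11.5000 + 0.3818 = 33.6578 ≈ 33.658

33.658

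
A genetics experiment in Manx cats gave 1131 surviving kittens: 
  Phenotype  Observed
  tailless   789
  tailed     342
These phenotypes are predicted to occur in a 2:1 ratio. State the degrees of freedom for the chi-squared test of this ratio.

1

A goodness-of-fit test with 2 phenotype classes has df = 2 − 1 = 1.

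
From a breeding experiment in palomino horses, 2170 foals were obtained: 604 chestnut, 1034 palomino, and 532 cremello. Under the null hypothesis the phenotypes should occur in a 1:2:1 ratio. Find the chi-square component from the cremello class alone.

Under the 1:2:1 hypothesis (Σ ratio = 4, N = 2170):
  chestnut: 2170 × 1/4 = 542.5
  palomino: 2170 × 2/4 = 1085
  cremello: 2170 × 1/4 = 542.5
Contribution of cremello: (532 − 542.5)² / 542.5 = 0.2032

0.203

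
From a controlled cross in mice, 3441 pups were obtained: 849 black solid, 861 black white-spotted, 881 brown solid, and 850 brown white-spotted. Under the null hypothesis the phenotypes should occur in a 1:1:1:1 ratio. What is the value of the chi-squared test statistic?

Total ratio parts = 4. Expected numbers out of 3441:
  black solid: 3441 × 1/4 = 860.25
  black white-spotted: 3441 × 1/4 = 860.25
  brown solid: 3441 × 1/4 = 860.25
  brown white-spotted: 3441 × 1/4 = 860.25
χ² = Σ (O − E)² / E
  black solid: (849 − 860.25)² / 860.25 = 0.1471
  black white-spotted: (861 − 860.25)² / 860.25 = 0.0007
  brown solid: (881 − 860.25)² / 860.25 = 0.5005
  brown white-spotted: (850 − 860.25)² / 860.25 = 0.1221
χ² = 0.1471 + 0.0007 + 0.5005 + 0.1221 = 0.7704 ≈ 0.770

0.770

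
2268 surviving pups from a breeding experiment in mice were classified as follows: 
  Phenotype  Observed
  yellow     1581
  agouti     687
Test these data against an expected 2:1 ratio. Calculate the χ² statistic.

Expected counts for N = 2268 under a 2:1 ratio (total parts = 3):
  yellow: 2268 × 2/3 = 1512
  agouti: 2268 × 1/3 = 756
χ² = Σ (O − E)² / E
  yellow: (1581 − 1512)² / 1512 = 3.1488
  agouti: (687 − 756)² / 756 = 6.2976
χ² = 3.1488 + 6.2976 = 9.4464 ≈ 9.446

9.446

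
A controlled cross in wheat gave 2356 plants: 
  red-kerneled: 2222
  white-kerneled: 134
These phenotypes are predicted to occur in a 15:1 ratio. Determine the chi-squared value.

Expected counts for N = 2356 under a 15:1 ratio (total parts = 16):
  red-kerneled: 2356 × 15/16 = 2208.75
  white-kerneled: 2356 × 1/16 = 147.25
χ² = Σ (O − E)² / E
  red-kerneled: (2222 − 2208.75)² / 2208.75 = 0.0795
  white-kerneled: (134 − 147.25)² / 147.25 = 1.1923
χ² = 0.0795 + 1.1923 = 1.2718 ≈ 1.272

1.272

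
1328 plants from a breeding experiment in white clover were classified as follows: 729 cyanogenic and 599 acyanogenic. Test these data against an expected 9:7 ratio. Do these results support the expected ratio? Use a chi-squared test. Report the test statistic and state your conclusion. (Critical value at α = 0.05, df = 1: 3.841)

0.991; consistent

Total ratio parts = 16. Expected numbers out of 1328:
  cyanogenic: 1328 × 9/16 = 747
  acyanogenic: 1328 × 7/16 = 581
χ² = Σ (O − E)² / E
  cyanogenic: (729 − 747)² / 747 = 0.4337
  acyanogenic: (599 − 581)² / 581 = 0.5577
χ² = 0.4337 + 0.5577 = 0.9914 ≈ 0.991
Degrees of freedom = 2 − 1 = 1; critical value at α = 0.05 is 3.841.
Since 0.991 < 3.841, we fail to reject the null hypothesis — the data are consistent with the 9:7 ratio.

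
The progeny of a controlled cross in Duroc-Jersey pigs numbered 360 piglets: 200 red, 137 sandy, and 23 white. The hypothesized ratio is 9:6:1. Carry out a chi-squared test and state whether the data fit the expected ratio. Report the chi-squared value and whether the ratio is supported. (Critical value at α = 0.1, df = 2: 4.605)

0.072; consistent

Total ratio parts = 16. Expected numbers out of 360:
  red: 360 × 9/16 = 202.5
  sandy: 360 × 6/16 = 135
  white: 360 × 1/16 = 22.5
χ² = Σ (O − E)² / E
  red: (200 − 202.5)² / 202.5 = 0.0309
  sandy: (137 − 135)² / 135 = 0.0296
  white: (23 − 22.5)² / 22.5 = 0.0111
χ² = 0.0309 + 0.0296 + 0.0111 = 0.0716 ≈ 0.072
Degrees of freedom = 3 − 1 = 2; critical value at α = 0.1 is 4.605.
Since 0.072 < 4.605, we fail to reject the null hypothesis — the data are consistent with the 9:6:1 ratio.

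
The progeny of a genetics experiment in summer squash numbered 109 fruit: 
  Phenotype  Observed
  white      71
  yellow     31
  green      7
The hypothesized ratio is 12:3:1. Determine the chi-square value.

6.878

Total ratio parts = 16. Expected numbers out of 109:
  white: 109 × 12/16 = 81.75
  yellow: 109 × 3/16 = 20.4375
  green: 109 × 1/16 = 6.8125
χ² = Σ (O − E)² / E
  white: (71 − 81.75)² / 81.75 = 1.4136
  yellow: (31 − 20.4375)² / 20.4375 = 5.4589
  green: (7 − 6.8125)² / 6.8125 = 0.0052
χ² = 1.4136 + 5.4589 + 0.0052 = 6.8777 ≈ 6.878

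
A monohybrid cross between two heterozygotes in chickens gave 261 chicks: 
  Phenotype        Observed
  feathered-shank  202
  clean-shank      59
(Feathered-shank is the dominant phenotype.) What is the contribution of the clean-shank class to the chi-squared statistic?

For a monohybrid cross between heterozygotes with complete dominance, the expected phenotypic ratio is 3:1.
Total ratio parts = 4. Expected numbers out of 261:
  feathered-shank: 261 × 3/4 = 195.75
  clean-shank: 261 × 1/4 = 65.25
Contribution of clean-shank: (59 − 65.25)² / 65.25 = 0.5987

0.599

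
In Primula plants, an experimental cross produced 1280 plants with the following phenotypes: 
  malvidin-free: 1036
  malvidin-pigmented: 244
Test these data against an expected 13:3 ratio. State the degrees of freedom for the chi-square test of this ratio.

1

A goodness-of-fit test with 2 phenotype classes has df = 2 − 1 = 1.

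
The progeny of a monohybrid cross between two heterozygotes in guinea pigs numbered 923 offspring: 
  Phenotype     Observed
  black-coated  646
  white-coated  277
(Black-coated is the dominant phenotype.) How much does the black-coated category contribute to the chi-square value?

For a monohybrid cross between heterozygotes with complete dominance, the expected phenotypic ratio is 3:1.
Total ratio parts = 4. Expected numbers out of 923:
  black-coated: 923 × 3/4 = 692.25
  white-coated: 923 × 1/4 = 230.75
Contribution of black-coated: (646 − 692.25)² / 692.25 = 3.0900

3.090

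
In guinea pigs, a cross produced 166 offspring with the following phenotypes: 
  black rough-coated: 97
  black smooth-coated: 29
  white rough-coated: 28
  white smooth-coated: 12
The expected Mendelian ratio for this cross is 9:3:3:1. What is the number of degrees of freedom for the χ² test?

3

A goodness-of-fit test with 4 phenotype classes has df = 4 − 1 = 3.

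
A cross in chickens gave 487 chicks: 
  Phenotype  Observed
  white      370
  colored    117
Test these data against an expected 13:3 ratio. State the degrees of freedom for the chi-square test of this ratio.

A goodness-of-fit test with 2 phenotype classes has df = 2 − 1 = 1.

1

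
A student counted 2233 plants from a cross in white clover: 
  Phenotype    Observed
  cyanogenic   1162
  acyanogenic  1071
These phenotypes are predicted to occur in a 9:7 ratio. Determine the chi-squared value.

Under the 9:7 hypothesis (Σ ratio = 16, N = 2233):
  cyanogenic: 2233 × 9/16 = 1256.0625
  acyanogenic: 2233 × 7/16 = 976.9375
χ² = Σ (O − E)² / E
  cyanogenic: (1162 − 1256.0625)² / 1256.0625 = 7.0440
  acyanogenic: (1071 − 976.9375)² / 976.9375 = 9.0566
χ² = 7.0440 + 9.0566 = 16.1006 ≈ 16.101

16.101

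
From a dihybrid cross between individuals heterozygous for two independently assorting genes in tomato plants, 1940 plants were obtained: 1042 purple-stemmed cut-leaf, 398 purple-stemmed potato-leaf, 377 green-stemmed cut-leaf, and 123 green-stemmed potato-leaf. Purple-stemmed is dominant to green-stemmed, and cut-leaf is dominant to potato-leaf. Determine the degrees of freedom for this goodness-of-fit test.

3

A dihybrid F₂ with independent assortment and complete dominance at both loci gives a 9:3:3:1 phenotypic ratio.
A goodness-of-fit test with 4 phenotype classes has df = 4 − 1 = 3.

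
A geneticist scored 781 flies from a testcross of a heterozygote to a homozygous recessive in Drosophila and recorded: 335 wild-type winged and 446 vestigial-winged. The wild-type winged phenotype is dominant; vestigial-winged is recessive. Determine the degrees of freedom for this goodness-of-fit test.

1

A testcross of a heterozygote (Aa × aa) gives a 1:1 phenotypic ratio.
A goodness-of-fit test with 2 phenotype classes has df = 2 − 1 = 1.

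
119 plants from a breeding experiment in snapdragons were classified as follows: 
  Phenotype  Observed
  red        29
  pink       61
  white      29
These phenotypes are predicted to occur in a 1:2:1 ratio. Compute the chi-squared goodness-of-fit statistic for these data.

0.076

Expected counts for N = 119 under a 1:2:1 ratio (total parts = 4):
  red: 119 × 1/4 = 29.75
  pink: 119 × 2/4 = 59.5
  white: 119 × 1/4 = 29.75
χ² = Σ (O − E)² / E
  red: (29 − 29.75)² / 29.75 = 0.0189
  pink: (61 − 59.5)² / 59.5 = 0.0378
  white: (29 − 29.75)² / 29.75 = 0.0189
χ² = 0.0189 + 0.0378 + 0.0189 = 0.0756 ≈ 0.076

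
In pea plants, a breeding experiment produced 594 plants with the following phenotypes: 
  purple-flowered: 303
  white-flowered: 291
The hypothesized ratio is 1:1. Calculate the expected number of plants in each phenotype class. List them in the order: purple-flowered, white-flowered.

297, 297

The 1:1 ratio has 2 parts, so with N = 594 the expected counts are:
  purple-flowered: 594 × 1/2 = 297
  white-flowered: 594 × 1/2 = 297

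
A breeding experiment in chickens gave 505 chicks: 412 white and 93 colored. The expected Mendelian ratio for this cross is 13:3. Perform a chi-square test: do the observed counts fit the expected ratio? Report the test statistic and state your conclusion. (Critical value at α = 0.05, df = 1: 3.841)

Expected counts for N = 505 under a 13:3 ratio (total parts = 16):
  white: 505 × 13/16 = 410.3125
  colored: 505 × 3/16 = 94.6875
χ² = Σ (O − E)² / E
  white: (412 − 410.3125)² / 410.3125 = 0.0069
  colored: (93 − 94.6875)² / 94.6875 = 0.0301
χ² = 0.0069 + 0.0301 = 0.037
Degrees of freedom = 2 − 1 = 1; critical value at α = 0.05 is 3.841.
Since 0.037 < 3.841, we fail to reject the null hypothesis — the data are consistent with the 13:3 ratio.

0.037; consistent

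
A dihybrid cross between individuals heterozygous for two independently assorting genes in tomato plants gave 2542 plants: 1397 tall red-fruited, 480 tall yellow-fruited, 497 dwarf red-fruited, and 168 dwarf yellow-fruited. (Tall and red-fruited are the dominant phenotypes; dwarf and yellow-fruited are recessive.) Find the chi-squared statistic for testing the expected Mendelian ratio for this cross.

2.175

A dihybrid F₂ with independent assortment and complete dominance at both loci gives a 9:3:3:1 phenotypic ratio.
Under the 9:3:3:1 hypothesis (Σ ratio = 16, N = 2542):
  tall red-fruited: 2542 × 9/16 = 1429.875
  tall yellow-fruited: 2542 × 3/16 = 476.625
  dwarf red-fruited: 2542 × 3/16 = 476.625
  dwarf yellow-fruited: 2542 × 1/16 = 158.875
χ² = Σ (O − E)² / E
  tall red-fruited: (1397 − 1429.875)² / 1429.875 = 0.7558
  tall yellow-fruited: (480 − 476.625)² / 476.625 = 0.0239
  dwarf red-fruited: (497 − 476.625)² / 476.625 = 0.8710
  dwarf yellow-fruited: (168 − 158.875)² / 158.875 = 0.5241
χ² = 0.7558 + 0.0239 + 0.8710 + 0.5241 = 2.1748 ≈ 2.175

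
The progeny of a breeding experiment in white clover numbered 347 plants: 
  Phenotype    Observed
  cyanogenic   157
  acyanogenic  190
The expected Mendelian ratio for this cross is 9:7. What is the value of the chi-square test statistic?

17.077

The 9:7 ratio has 16 parts, so with N = 347 the expected counts are:
  cyanogenic: 347 × 9/16 = 195.1875
  acyanogenic: 347 × 7/16 = 151.8125
χ² = Σ (O − E)² / E
  cyanogenic: (157 − 195.1875)² / 195.1875 = 7.4712
  acyanogenic: (190 − 151.8125)² / 151.8125 = 9.6058
χ² = 7.4712 + 9.6058 = 17.077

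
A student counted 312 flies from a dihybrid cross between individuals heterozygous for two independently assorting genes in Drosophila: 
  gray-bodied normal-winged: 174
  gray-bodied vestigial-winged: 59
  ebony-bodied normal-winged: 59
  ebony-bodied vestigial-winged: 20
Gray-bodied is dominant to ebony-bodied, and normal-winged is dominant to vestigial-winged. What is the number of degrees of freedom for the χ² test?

A dihybrid F₂ with independent assortment and complete dominance at both loci gives a 9:3:3:1 phenotypic ratio.
A goodness-of-fit test with 4 phenotype classes has df = 4 − 1 = 3.

3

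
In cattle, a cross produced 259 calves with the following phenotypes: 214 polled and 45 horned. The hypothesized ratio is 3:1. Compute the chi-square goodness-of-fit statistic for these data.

8.032

Total ratio parts = 4. Expected numbers out of 259:
  polled: 259 × 3/4 = 194.25
  horned: 259 × 1/4 = 64.75
χ² = Σ (O − E)² / E
  polled: (214 − 194.25)² / 194.25 = 2.0080
  horned: (45 − 64.75)² / 64.75 = 6.0241
χ² = 2.0080 + 6.0241 = 8.0321 ≈ 8.032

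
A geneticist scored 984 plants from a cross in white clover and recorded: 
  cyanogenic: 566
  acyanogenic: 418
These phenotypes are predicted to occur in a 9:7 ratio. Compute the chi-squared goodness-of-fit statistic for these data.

Under the 9:7 hypothesis (Σ ratio = 16, N = 984):
  cyanogenic: 984 × 9/16 = 553.5
  acyanogenic: 984 × 7/16 = 430.5
χ² = Σ (O − E)² / E
  cyanogenic: (566 − 553.5)² / 553.5 = 0.2823
  acyanogenic: (418 − 430.5)² / 430.5 = 0.3630
χ² = 0.2823 + 0.3630 = 0.6453 ≈ 0.645

0.645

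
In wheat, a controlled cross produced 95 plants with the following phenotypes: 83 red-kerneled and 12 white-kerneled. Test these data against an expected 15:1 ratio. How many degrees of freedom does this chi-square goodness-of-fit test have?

1

A goodness-of-fit test with 2 phenotype classes has df = 2 − 1 = 1.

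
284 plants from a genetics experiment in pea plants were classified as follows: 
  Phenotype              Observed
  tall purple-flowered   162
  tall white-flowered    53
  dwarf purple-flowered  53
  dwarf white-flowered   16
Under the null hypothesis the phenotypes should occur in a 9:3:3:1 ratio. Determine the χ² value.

0.207

Under the 9:3:3:1 hypothesis (Σ ratio = 16, N = 284):
  tall purple-flowered: 284 × 9/16 = 159.75
  tall white-flowered: 284 × 3/16 = 53.25
  dwarf purple-flowered: 284 × 3/16 = 53.25
  dwarf white-flowered: 284 × 1/16 = 17.75
χ² = Σ (O − E)² / E
  tall purple-flowered: (162 − 159.75)² / 159.75 = 0.0317
  tall white-flowered: (53 − 53.25)² / 53.25 = 0.0012
  dwarf purple-flowered: (53 − 53.25)² / 53.25 = 0.0012
  dwarf white-flowered: (16 − 17.75)² / 17.75 = 0.1725
χ² = 0.0317 + 0.0012 + 0.0012 + 0.1725 = 0.2066 ≈ 0.207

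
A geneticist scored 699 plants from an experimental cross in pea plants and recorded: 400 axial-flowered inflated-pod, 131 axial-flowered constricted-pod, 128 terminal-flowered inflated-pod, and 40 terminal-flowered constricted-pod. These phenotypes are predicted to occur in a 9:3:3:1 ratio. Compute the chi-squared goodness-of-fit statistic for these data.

The 9:3:3:1 ratio has 16 parts, so with N = 699 the expected counts are:
  axial-flowered inflated-pod: 699 × 9/16 = 393.1875
  axial-flowered constricted-pod: 699 × 3/16 = 131.0625
  terminal-flowered inflated-pod: 699 × 3/16 = 131.0625
  terminal-flowered constricted-pod: 699 × 1/16 = 43.6875
χ² = Σ (O − E)² / E
  axial-flowered inflated-pod: (400 − 393.1875)² / 393.1875 = 0.1180
  axial-flowered constricted-pod: (131 − 131.0625)² / 131.0625 = 0.0000
  terminal-flowered inflated-pod: (128 − 131.0625)² / 131.0625 = 0.0716
  terminal-flowered constricted-pod: (40 − 43.6875)² / 43.6875 = 0.3112
χ² = 0.1180 + 0.0000 + 0.0716 + 0.3112 = 0.5008 ≈ 0.501

0.501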